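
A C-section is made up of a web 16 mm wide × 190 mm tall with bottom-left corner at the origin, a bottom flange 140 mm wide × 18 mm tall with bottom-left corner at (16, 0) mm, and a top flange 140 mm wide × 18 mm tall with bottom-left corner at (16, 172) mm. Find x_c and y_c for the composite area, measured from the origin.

web: A = 16 × 190 = 3040.00, centroid at (8.00, 95.00).
bottom flange: A = 140 × 18 = 2520.00, centroid at (86.00, 9.00).
top flange: A = 140 × 18 = 2520.00, centroid at (86.00, 181.00).
ΣA = 8080.00 mm²
ΣAx_c = (3040.00)(8.00) + (2520.00)(86.00) + (2520.00)(86.00) = 457760.00 mm³
ΣAy_c = (3040.00)(95.00) + (2520.00)(9.00) + (2520.00)(181.00) = 767600.00 mm³
x_c = 457760.00 / 8080.00 = 56.65 mm
y_c = 767600.00 / 8080.00 = 95.00 mm

x_c = 56.65 mm, y_c = 95.00 mm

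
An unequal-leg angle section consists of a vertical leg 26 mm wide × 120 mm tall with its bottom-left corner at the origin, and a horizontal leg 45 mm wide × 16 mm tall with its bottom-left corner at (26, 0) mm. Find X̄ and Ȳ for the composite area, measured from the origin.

X̄ = 19.66 mm, Ȳ = 50.25 mm

vertical leg: A = 26 × 120 = 3120.00, centroid at (13.00, 60.00).
horizontal leg: A = 45 × 16 = 720.00, centroid at (48.50, 8.00).
ΣA = 3840.00 mm², ΣAX̄ = 75480.00 mm³, ΣAȲ = 192960.00 mm³.
X̄ = 75480.00/3840.00 = 19.66 mm; Ȳ = 192960.00/3840.00 = 50.25 mm.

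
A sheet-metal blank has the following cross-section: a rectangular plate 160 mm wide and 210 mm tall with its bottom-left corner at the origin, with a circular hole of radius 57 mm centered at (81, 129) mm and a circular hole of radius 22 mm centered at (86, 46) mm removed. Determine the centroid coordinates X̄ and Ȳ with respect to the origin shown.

X̄ = 79.12 mm, Ȳ = 97.90 mm

Part | A | x̄ᵢ | ȳᵢ | A·x̄ᵢ | A·ȳᵢ
plate | 33600.00 | 80.00 | 105.00 | 2688000.00 | 3528000.00
hole 1 | -10207.03 | 81.00 | 129.00 | -826769.80 | -1316707.45
hole 2 | -1520.53 | 86.00 | 46.00 | -130765.65 | -69944.42
Σ | 21872.43 |  |  | 1730464.55 | 2141348.13
X̄ = 1730464.55 / 21872.43 = 79.12 mm
Ȳ = 2141348.13 / 21872.43 = 97.90 mm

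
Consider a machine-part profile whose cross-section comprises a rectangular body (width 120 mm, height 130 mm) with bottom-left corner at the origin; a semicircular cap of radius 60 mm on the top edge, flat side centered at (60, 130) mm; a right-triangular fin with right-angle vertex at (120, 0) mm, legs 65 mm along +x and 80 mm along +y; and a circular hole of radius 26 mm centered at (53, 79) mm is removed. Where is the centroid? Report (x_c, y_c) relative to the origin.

x_c = 70.46 mm, y_c = 82.59 mm

Part | A | x̄ᵢ | ȳᵢ | A·x̄ᵢ | A·ȳᵢ
rectangular body | 15600.00 | 60.00 | 65.00 | 936000.00 | 1014000.00
semicircular top | 5654.87 | 60.00 | 155.46 | 339292.01 | 879132.68
triangular fin | 2600.00 | 141.67 | 26.67 | 368333.33 | 69333.33
hole | -2123.72 | 53.00 | 79.00 | -112556.98 | -167773.61
Σ | 21731.15 |  |  | 1531068.36 | 1794692.40
x_c = 1531068.36 / 21731.15 = 70.46 mm
y_c = 1794692.40 / 21731.15 = 82.59 mm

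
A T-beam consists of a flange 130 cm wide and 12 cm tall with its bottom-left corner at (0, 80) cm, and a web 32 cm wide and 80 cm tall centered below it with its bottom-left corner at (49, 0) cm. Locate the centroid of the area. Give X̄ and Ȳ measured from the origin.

web: A = 32 × 80 = 2560.00, centroid at (65.00, 40.00).
flange: A = 130 × 12 = 1560.00, centroid at (65.00, 86.00).
ΣA = 4120.00 cm²
ΣAX̄ = (2560.00)(65.00) + (1560.00)(65.00) = 267800.00 cm³
ΣAȲ = (2560.00)(40.00) + (1560.00)(86.00) = 236560.00 cm³
X̄ = 267800.00 / 4120.00 = 65.00 cm
Ȳ = 236560.00 / 4120.00 = 57.42 cm

X̄ = 65.00 cm, Ȳ = 57.42 cm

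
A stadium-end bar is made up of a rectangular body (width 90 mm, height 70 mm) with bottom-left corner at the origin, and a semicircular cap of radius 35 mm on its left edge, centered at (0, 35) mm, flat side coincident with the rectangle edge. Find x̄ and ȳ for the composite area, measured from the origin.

x̄ = 31.00 mm, ȳ = 35.00 mm

Part | A | x̄ᵢ | ȳᵢ | A·x̄ᵢ | A·ȳᵢ
rectangular body | 6300.00 | 45.00 | 35.00 | 283500.00 | 220500.00
semicircular end | 1924.23 | -14.85 | 35.00 | -28583.33 | 67347.89
Σ | 8224.23 |  |  | 254916.67 | 287847.89
x̄ = 254916.67 / 8224.23 = 31.00 mm
ȳ = 287847.89 / 8224.23 = 35.00 mm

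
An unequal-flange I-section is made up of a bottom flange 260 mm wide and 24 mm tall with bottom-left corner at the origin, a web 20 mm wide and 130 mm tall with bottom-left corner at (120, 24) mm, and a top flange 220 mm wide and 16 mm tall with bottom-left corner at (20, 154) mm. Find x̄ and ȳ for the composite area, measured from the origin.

x̄ = 130.00 mm, ȳ = 70.92 mm

bottom flange: A = 260 × 24 = 6240.00, centroid at (130.00, 12.00).
web: A = 20 × 130 = 2600.00, centroid at (130.00, 89.00).
top flange: A = 220 × 16 = 3520.00, centroid at (130.00, 162.00).
ΣA = 12360.00 mm², ΣAx̄ = 1606800.00 mm³, ΣAȳ = 876520.00 mm³.
x̄ = 1606800.00/12360.00 = 130.00 mm; ȳ = 876520.00/12360.00 = 70.92 mm.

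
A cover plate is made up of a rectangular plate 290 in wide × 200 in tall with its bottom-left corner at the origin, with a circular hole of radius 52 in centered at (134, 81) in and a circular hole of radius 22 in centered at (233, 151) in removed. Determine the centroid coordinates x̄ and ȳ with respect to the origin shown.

plate: A = 290 × 200 = 58000.00, centroid at (145.00, 100.00).
hole 1: A = −π·52² = -8494.87, centroid at (134.00, 81.00).
hole 2: A = −π·22² = -1520.53, centroid at (233.00, 151.00).
ΣA = 47984.60 in², ΣAx̄ = 6917404.20 in³, ΣAȳ = 4882315.65 in³.
x̄ = 6917404.20/47984.60 = 144.16 in; ȳ = 4882315.65/47984.60 = 101.75 in.

x̄ = 144.16 in, ȳ = 101.75 in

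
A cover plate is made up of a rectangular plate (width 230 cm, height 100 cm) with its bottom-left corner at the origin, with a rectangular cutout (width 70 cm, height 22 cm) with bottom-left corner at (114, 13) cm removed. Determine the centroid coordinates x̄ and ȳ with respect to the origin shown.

plate: A = 230 × 100 = 23000.00, centroid at (115.00, 50.00).
hole: A = −(70 × 22) = -1540.00, centroid at (149.00, 24.00).
ΣA = 21460.00 cm², ΣAx̄ = 2415540.00 cm³, ΣAȳ = 1113040.00 cm³.
x̄ = 2415540.00/21460.00 = 112.56 cm; ȳ = 1113040.00/21460.00 = 51.87 cm.

x̄ = 112.56 cm, ȳ = 51.87 cm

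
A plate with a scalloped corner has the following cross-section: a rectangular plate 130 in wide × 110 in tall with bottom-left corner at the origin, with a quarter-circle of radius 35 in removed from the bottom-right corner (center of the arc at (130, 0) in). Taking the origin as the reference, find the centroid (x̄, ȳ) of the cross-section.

plate: A = 130 × 110 = 14300.00, centroid at (65.00, 55.00).
removed quarter-circle: A = −¼π·35² = -962.11, centroid at (115.15, 14.85).
ΣA = 13337.89 in², ΣAx̄ = 818717.01 in³, ΣAȳ = 772208.33 in³.
x̄ = 818717.01/13337.89 = 61.38 in; ȳ = 772208.33/13337.89 = 57.90 in.

x̄ = 61.38 in, ȳ = 57.90 in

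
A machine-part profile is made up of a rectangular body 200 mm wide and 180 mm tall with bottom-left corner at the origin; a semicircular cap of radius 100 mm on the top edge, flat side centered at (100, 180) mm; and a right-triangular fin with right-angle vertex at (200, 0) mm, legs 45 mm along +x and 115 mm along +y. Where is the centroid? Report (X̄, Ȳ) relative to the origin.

Part | A | x̄ᵢ | ȳᵢ | A·x̄ᵢ | A·ȳᵢ
rectangular body | 36000.00 | 100.00 | 90.00 | 3600000.00 | 3240000.00
semicircular top | 15707.96 | 100.00 | 222.44 | 1570796.33 | 3494100.05
triangular fin | 2587.50 | 215.00 | 38.33 | 556312.50 | 99187.50
Σ | 54295.46 |  |  | 5727108.83 | 6833287.55
X̄ = 5727108.83 / 54295.46 = 105.48 mm
Ȳ = 6833287.55 / 54295.46 = 125.85 mm

X̄ = 105.48 mm, Ȳ = 125.85 mm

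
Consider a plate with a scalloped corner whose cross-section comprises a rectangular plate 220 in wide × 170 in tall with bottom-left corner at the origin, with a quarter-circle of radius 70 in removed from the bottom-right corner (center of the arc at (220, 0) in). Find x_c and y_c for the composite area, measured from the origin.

x_c = 100.79 in, y_c = 91.34 in

plate: A = 220 × 170 = 37400.00, centroid at (110.00, 85.00).
removed quarter-circle: A = −¼π·70² = -3848.45, centroid at (190.29, 29.71).
ΣA = 33551.55 in², ΣAx_c = 3381674.11 in³, ΣAy_c = 3064666.67 in³.
x_c = 3381674.11/33551.55 = 100.79 in; y_c = 3064666.67/33551.55 = 91.34 in.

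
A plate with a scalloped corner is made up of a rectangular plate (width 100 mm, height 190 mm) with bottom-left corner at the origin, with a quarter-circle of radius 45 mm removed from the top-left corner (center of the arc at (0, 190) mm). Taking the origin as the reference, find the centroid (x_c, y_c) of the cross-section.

plate: A = 100 × 190 = 19000.00, centroid at (50.00, 95.00).
removed quarter-circle: A = −¼π·45² = -1590.43, centroid at (19.10, 170.90).
ΣA = 17409.57 mm², ΣAx_c = 919625.00 mm³, ΣAy_c = 1533193.06 mm³.
x_c = 919625.00/17409.57 = 52.82 mm; y_c = 1533193.06/17409.57 = 88.07 mm.

x_c = 52.82 mm, y_c = 88.07 mm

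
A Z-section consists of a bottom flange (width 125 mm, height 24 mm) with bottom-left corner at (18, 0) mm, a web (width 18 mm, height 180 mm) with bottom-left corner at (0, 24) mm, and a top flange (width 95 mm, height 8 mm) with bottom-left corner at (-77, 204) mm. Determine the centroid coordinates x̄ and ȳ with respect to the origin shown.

bottom flange: A = 125 × 24 = 3000.00, centroid at (80.50, 12.00).
web: A = 18 × 180 = 3240.00, centroid at (9.00, 114.00).
top flange: A = 95 × 8 = 760.00, centroid at (-29.50, 208.00).
ΣA = 7000.00 mm², ΣAx̄ = 248240.00 mm³, ΣAȳ = 563440.00 mm³.
x̄ = 248240.00/7000.00 = 35.46 mm; ȳ = 563440.00/7000.00 = 80.49 mm.

x̄ = 35.46 mm, ȳ = 80.49 mm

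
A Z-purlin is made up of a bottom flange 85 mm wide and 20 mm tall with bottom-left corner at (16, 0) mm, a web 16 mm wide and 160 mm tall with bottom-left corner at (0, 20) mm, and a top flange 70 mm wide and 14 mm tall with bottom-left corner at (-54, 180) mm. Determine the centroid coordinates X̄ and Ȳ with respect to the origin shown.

X̄ = 19.33 mm, Ȳ = 87.07 mm

bottom flange: A = 85 × 20 = 1700.00, centroid at (58.50, 10.00).
web: A = 16 × 160 = 2560.00, centroid at (8.00, 100.00).
top flange: A = 70 × 14 = 980.00, centroid at (-19.00, 187.00).
ΣA = 5240.00 mm²
ΣAX̄ = (1700.00)(58.50) + (2560.00)(8.00) + (980.00)(-19.00) = 101310.00 mm³
ΣAȲ = (1700.00)(10.00) + (2560.00)(100.00) + (980.00)(187.00) = 456260.00 mm³
X̄ = 101310.00 / 5240.00 = 19.33 mm
Ȳ = 456260.00 / 5240.00 = 87.07 mm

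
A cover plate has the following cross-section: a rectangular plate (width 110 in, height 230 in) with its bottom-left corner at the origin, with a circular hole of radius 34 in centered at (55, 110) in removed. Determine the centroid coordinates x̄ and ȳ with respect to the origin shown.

x̄ = 55.00 in, ȳ = 115.84 in

plate: A = 110 × 230 = 25300.00, centroid at (55.00, 115.00).
hole: A = −π·34² = -3631.68, centroid at (55.00, 110.00).
ΣA = 21668.32 in²
ΣAx̄ = (25300.00)(55.00) + (-3631.68)(55.00) = 1191757.54 in³
ΣAȳ = (25300.00)(115.00) + (-3631.68)(110.00) = 2510015.08 in³
x̄ = 1191757.54 / 21668.32 = 55.00 in
ȳ = 2510015.08 / 21668.32 = 115.84 in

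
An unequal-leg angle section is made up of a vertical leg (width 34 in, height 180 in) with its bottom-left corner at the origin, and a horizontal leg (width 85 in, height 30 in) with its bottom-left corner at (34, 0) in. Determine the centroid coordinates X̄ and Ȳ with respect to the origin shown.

X̄ = 34.50 in, Ȳ = 67.94 in

vertical leg: A = 34 × 180 = 6120.00, centroid at (17.00, 90.00).
horizontal leg: A = 85 × 30 = 2550.00, centroid at (76.50, 15.00).
ΣA = 8670.00 in², ΣAX̄ = 299115.00 in³, ΣAȲ = 589050.00 in³.
X̄ = 299115.00/8670.00 = 34.50 in; Ȳ = 589050.00/8670.00 = 67.94 in.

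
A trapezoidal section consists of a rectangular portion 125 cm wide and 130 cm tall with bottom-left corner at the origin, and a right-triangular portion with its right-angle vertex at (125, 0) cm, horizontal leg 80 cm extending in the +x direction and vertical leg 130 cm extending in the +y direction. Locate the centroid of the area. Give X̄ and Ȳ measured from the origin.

X̄ = 84.12 cm, Ȳ = 59.75 cm

rectangular portion: A = 125 × 130 = 16250.00, centroid at (62.50, 65.00).
triangular portion: A = ½·80·130 = 5200.00, centroid at (151.67, 43.33).
ΣA = 21450.00 cm²
ΣAX̄ = (16250.00)(62.50) + (5200.00)(151.67) = 1804291.67 cm³
ΣAȲ = (16250.00)(65.00) + (5200.00)(43.33) = 1281583.33 cm³
X̄ = 1804291.67 / 21450.00 = 84.12 cm
Ȳ = 1281583.33 / 21450.00 = 59.75 cm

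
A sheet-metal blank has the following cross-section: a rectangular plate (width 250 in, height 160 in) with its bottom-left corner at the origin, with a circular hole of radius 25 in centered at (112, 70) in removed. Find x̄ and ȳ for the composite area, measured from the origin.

x̄ = 125.67 in, ȳ = 80.52 in

Part | A | x̄ᵢ | ȳᵢ | A·x̄ᵢ | A·ȳᵢ
plate | 40000.00 | 125.00 | 80.00 | 5000000.00 | 3200000.00
hole | -1963.50 | 112.00 | 70.00 | -219911.49 | -137444.68
Σ | 38036.50 |  |  | 4780088.51 | 3062555.32
x̄ = 4780088.51 / 38036.50 = 125.67 in
ȳ = 3062555.32 / 38036.50 = 80.52 in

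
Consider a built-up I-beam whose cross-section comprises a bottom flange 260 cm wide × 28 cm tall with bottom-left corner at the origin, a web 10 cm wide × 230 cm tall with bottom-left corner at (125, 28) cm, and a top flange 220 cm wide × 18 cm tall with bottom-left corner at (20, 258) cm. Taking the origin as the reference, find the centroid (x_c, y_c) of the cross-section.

bottom flange: A = 260 × 28 = 7280.00, centroid at (130.00, 14.00).
web: A = 10 × 230 = 2300.00, centroid at (130.00, 143.00).
top flange: A = 220 × 18 = 3960.00, centroid at (130.00, 267.00).
ΣA = 13540.00 cm²
ΣAx_c = (7280.00)(130.00) + (2300.00)(130.00) + (3960.00)(130.00) = 1760200.00 cm³
ΣAy_c = (7280.00)(14.00) + (2300.00)(143.00) + (3960.00)(267.00) = 1488140.00 cm³
x_c = 1760200.00 / 13540.00 = 130.00 cm
y_c = 1488140.00 / 13540.00 = 109.91 cm

x_c = 130.00 cm, y_c = 109.91 cm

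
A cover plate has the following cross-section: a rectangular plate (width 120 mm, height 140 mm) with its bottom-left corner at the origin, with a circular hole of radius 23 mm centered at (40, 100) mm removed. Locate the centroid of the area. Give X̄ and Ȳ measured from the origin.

Part | A | x̄ᵢ | ȳᵢ | A·x̄ᵢ | A·ȳᵢ
plate | 16800.00 | 60.00 | 70.00 | 1008000.00 | 1176000.00
hole | -1661.90 | 40.00 | 100.00 | -66476.10 | -166190.25
Σ | 15138.10 |  |  | 941523.90 | 1009809.75
X̄ = 941523.90 / 15138.10 = 62.20 mm
Ȳ = 1009809.75 / 15138.10 = 66.71 mm

X̄ = 62.20 mm, Ȳ = 66.71 mm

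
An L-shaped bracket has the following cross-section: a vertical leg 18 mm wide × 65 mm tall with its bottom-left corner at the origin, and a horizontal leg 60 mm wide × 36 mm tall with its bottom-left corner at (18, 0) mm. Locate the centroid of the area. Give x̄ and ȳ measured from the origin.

x̄ = 34.30 mm, ȳ = 23.09 mm

Part | A | x̄ᵢ | ȳᵢ | A·x̄ᵢ | A·ȳᵢ
vertical leg | 1170.00 | 9.00 | 32.50 | 10530.00 | 38025.00
horizontal leg | 2160.00 | 48.00 | 18.00 | 103680.00 | 38880.00
Σ | 3330.00 |  |  | 114210.00 | 76905.00
x̄ = 114210.00 / 3330.00 = 34.30 mm
ȳ = 76905.00 / 3330.00 = 23.09 mm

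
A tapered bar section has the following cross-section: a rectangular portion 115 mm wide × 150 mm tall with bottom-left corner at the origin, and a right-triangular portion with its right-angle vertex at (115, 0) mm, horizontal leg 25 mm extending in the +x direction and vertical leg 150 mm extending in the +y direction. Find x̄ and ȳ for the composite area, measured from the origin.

x̄ = 63.95 mm, ȳ = 72.55 mm

Part | A | x̄ᵢ | ȳᵢ | A·x̄ᵢ | A·ȳᵢ
rectangular portion | 17250.00 | 57.50 | 75.00 | 991875.00 | 1293750.00
triangular portion | 1875.00 | 123.33 | 50.00 | 231250.00 | 93750.00
Σ | 19125.00 |  |  | 1223125.00 | 1387500.00
x̄ = 1223125.00 / 19125.00 = 63.95 mm
ȳ = 1387500.00 / 19125.00 = 72.55 mm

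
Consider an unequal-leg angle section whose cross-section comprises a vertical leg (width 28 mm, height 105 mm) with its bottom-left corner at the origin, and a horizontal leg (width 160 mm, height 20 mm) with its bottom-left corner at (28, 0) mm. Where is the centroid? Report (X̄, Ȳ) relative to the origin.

X̄ = 62.99 mm, Ȳ = 30.35 mm

vertical leg: A = 28 × 105 = 2940.00, centroid at (14.00, 52.50).
horizontal leg: A = 160 × 20 = 3200.00, centroid at (108.00, 10.00).
ΣA = 6140.00 mm², ΣAX̄ = 386760.00 mm³, ΣAȲ = 186350.00 mm³.
X̄ = 386760.00/6140.00 = 62.99 mm; Ȳ = 186350.00/6140.00 = 30.35 mm.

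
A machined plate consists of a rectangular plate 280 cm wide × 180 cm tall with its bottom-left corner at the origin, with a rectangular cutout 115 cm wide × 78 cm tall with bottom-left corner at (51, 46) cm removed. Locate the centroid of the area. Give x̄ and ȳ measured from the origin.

Part | A | x̄ᵢ | ȳᵢ | A·x̄ᵢ | A·ȳᵢ
plate | 50400.00 | 140.00 | 90.00 | 7056000.00 | 4536000.00
hole | -8970.00 | 108.50 | 85.00 | -973245.00 | -762450.00
Σ | 41430.00 |  |  | 6082755.00 | 3773550.00
x̄ = 6082755.00 / 41430.00 = 146.82 cm
ȳ = 3773550.00 / 41430.00 = 91.08 cm

x̄ = 146.82 cm, ȳ = 91.08 cm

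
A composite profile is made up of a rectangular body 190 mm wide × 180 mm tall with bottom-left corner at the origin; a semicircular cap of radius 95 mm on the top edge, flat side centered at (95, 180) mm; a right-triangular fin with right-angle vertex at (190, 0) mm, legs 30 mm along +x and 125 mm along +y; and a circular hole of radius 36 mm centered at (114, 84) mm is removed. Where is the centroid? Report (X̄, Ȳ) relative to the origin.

X̄ = 97.59 mm, Ȳ = 128.57 mm

rectangular body: A = 190 × 180 = 34200.00, centroid at (95.00, 90.00).
semicircular top: A = ½π·95² = 14176.44, centroid at (95.00, 220.32).
triangular fin: A = ½·30·125 = 1875.00, centroid at (200.00, 41.67).
hole: A = −π·36² = -4071.50, centroid at (114.00, 84.00).
ΣA = 46179.93 mm², ΣAX̄ = 4506610.04 mm³, ΣAȲ = 5937460.62 mm³.
X̄ = 4506610.04/46179.93 = 97.59 mm; Ȳ = 5937460.62/46179.93 = 128.57 mm.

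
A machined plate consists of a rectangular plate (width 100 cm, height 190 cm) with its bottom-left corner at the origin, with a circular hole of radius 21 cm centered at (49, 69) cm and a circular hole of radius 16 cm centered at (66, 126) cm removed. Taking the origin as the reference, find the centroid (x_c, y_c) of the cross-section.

x_c = 49.32 cm, y_c = 95.66 cm

plate: A = 100 × 190 = 19000.00, centroid at (50.00, 95.00).
hole 1: A = −π·21² = -1385.44, centroid at (49.00, 69.00).
hole 2: A = −π·16² = -804.25, centroid at (66.00, 126.00).
ΣA = 16810.31 cm²
ΣAx_c = (19000.00)(50.00) + (-1385.44)(49.00) + (-804.25)(66.00) = 829032.97 cm³
ΣAy_c = (19000.00)(95.00) + (-1385.44)(69.00) + (-804.25)(126.00) = 1608069.26 cm³
x_c = 829032.97 / 16810.31 = 49.32 cm
y_c = 1608069.26 / 16810.31 = 95.66 cm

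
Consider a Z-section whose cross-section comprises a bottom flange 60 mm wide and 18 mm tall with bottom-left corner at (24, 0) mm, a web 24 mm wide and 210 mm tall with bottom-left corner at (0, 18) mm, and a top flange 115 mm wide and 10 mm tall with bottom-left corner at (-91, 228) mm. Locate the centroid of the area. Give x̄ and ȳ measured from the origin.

bottom flange: A = 60 × 18 = 1080.00, centroid at (54.00, 9.00).
web: A = 24 × 210 = 5040.00, centroid at (12.00, 123.00).
top flange: A = 115 × 10 = 1150.00, centroid at (-33.50, 233.00).
ΣA = 7270.00 mm²
ΣAx̄ = (1080.00)(54.00) + (5040.00)(12.00) + (1150.00)(-33.50) = 80275.00 mm³
ΣAȳ = (1080.00)(9.00) + (5040.00)(123.00) + (1150.00)(233.00) = 897590.00 mm³
x̄ = 80275.00 / 7270.00 = 11.04 mm
ȳ = 897590.00 / 7270.00 = 123.46 mm

x̄ = 11.04 mm, ȳ = 123.46 mm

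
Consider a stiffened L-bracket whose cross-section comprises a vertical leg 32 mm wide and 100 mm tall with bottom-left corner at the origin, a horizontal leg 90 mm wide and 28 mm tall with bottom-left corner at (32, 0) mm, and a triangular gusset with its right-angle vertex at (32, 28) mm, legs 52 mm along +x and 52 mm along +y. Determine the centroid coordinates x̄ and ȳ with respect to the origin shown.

x̄ = 44.11 mm, ȳ = 36.28 mm

Part | A | x̄ᵢ | ȳᵢ | A·x̄ᵢ | A·ȳᵢ
vertical leg | 3200.00 | 16.00 | 50.00 | 51200.00 | 160000.00
horizontal leg | 2520.00 | 77.00 | 14.00 | 194040.00 | 35280.00
gusset | 1352.00 | 49.33 | 45.33 | 66698.67 | 61290.67
Σ | 7072.00 |  |  | 311938.67 | 256570.67
x̄ = 311938.67 / 7072.00 = 44.11 mm
ȳ = 256570.67 / 7072.00 = 36.28 mm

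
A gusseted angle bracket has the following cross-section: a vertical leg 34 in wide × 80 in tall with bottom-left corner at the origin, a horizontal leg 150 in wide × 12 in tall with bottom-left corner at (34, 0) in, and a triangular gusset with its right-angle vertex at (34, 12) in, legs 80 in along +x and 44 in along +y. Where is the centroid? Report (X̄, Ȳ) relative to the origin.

Part | A | x̄ᵢ | ȳᵢ | A·x̄ᵢ | A·ȳᵢ
vertical leg | 2720.00 | 17.00 | 40.00 | 46240.00 | 108800.00
horizontal leg | 1800.00 | 109.00 | 6.00 | 196200.00 | 10800.00
gusset | 1760.00 | 60.67 | 26.67 | 106773.33 | 46933.33
Σ | 6280.00 |  |  | 349213.33 | 166533.33
X̄ = 349213.33 / 6280.00 = 55.61 in
Ȳ = 166533.33 / 6280.00 = 26.52 in

X̄ = 55.61 in, Ȳ = 26.52 in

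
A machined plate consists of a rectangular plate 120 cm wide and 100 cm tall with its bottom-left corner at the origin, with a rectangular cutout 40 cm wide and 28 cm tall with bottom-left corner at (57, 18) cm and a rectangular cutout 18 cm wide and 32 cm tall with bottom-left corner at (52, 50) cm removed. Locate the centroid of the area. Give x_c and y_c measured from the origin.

x_c = 58.10 cm, y_c = 51.06 cm

plate: A = 120 × 100 = 12000.00, centroid at (60.00, 50.00).
hole 1: A = −(40 × 28) = -1120.00, centroid at (77.00, 32.00).
hole 2: A = −(18 × 32) = -576.00, centroid at (61.00, 66.00).
ΣA = 10304.00 cm²
ΣAx_c = (12000.00)(60.00) + (-1120.00)(77.00) + (-576.00)(61.00) = 598624.00 cm³
ΣAy_c = (12000.00)(50.00) + (-1120.00)(32.00) + (-576.00)(66.00) = 526144.00 cm³
x_c = 598624.00 / 10304.00 = 58.10 cm
y_c = 526144.00 / 10304.00 = 51.06 cm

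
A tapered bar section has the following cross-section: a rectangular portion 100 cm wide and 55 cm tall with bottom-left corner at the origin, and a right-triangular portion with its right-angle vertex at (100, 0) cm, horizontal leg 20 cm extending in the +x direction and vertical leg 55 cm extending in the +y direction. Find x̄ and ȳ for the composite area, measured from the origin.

rectangular portion: A = 100 × 55 = 5500.00, centroid at (50.00, 27.50).
triangular portion: A = ½·20·55 = 550.00, centroid at (106.67, 18.33).
ΣA = 6050.00 cm², ΣAx̄ = 333666.67 cm³, ΣAȳ = 161333.33 cm³.
x̄ = 333666.67/6050.00 = 55.15 cm; ȳ = 161333.33/6050.00 = 26.67 cm.

x̄ = 55.15 cm, ȳ = 26.67 cm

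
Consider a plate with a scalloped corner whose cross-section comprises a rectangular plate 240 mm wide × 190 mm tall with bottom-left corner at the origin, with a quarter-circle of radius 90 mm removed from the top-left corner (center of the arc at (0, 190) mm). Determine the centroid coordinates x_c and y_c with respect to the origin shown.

plate: A = 240 × 190 = 45600.00, centroid at (120.00, 95.00).
removed quarter-circle: A = −¼π·90² = -6361.73, centroid at (38.20, 151.80).
ΣA = 39238.27 mm², ΣAx_c = 5229000.00 mm³, ΣAy_c = 3366272.23 mm³.
x_c = 5229000.00/39238.27 = 133.26 mm; y_c = 3366272.23/39238.27 = 85.79 mm.

x_c = 133.26 mm, y_c = 85.79 mm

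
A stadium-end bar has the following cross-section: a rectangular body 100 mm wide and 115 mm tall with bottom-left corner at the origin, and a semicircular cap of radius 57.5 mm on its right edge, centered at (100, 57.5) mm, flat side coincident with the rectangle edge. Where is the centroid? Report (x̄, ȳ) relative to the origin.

rectangular body: A = 100 × 115 = 11500.00, centroid at (50.00, 57.50).
semicircular end: A = ½π·57.5² = 5193.45, centroid at (124.40, 57.50).
ΣA = 16693.45 mm²
ΣAx̄ = (11500.00)(50.00) + (5193.45)(124.40) = 1221084.12 mm³
ΣAȳ = (11500.00)(57.50) + (5193.45)(57.50) = 959873.11 mm³
x̄ = 1221084.12 / 16693.45 = 73.15 mm
ȳ = 959873.11 / 16693.45 = 57.50 mm

x̄ = 73.15 mm, ȳ = 57.50 mm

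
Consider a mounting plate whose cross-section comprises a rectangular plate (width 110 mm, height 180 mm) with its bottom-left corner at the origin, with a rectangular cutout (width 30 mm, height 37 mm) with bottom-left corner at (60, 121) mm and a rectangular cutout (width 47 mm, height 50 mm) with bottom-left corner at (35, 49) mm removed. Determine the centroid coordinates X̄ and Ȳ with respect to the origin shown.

X̄ = 53.14 mm, Ȳ = 88.94 mm

plate: A = 110 × 180 = 19800.00, centroid at (55.00, 90.00).
hole 1: A = −(30 × 37) = -1110.00, centroid at (75.00, 139.50).
hole 2: A = −(47 × 50) = -2350.00, centroid at (58.50, 74.00).
ΣA = 16340.00 mm²
ΣAX̄ = (19800.00)(55.00) + (-1110.00)(75.00) + (-2350.00)(58.50) = 868275.00 mm³
ΣAȲ = (19800.00)(90.00) + (-1110.00)(139.50) + (-2350.00)(74.00) = 1453255.00 mm³
X̄ = 868275.00 / 16340.00 = 53.14 mm
Ȳ = 1453255.00 / 16340.00 = 88.94 mm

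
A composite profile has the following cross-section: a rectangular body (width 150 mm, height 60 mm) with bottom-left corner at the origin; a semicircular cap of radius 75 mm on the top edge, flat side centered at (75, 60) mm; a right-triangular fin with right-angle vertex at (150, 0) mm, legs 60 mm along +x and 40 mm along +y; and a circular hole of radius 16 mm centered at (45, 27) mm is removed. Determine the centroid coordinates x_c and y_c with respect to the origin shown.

rectangular body: A = 150 × 60 = 9000.00, centroid at (75.00, 30.00).
semicircular top: A = ½π·75² = 8835.73, centroid at (75.00, 91.83).
triangular fin: A = ½·60·40 = 1200.00, centroid at (170.00, 13.33).
hole: A = −π·16² = -804.25, centroid at (45.00, 27.00).
ΣA = 18231.48 mm², ΣAx_c = 1505488.55 mm³, ΣAy_c = 1075679.07 mm³.
x_c = 1505488.55/18231.48 = 82.58 mm; y_c = 1075679.07/18231.48 = 59.00 mm.

x_c = 82.58 mm, y_c = 59.00 mm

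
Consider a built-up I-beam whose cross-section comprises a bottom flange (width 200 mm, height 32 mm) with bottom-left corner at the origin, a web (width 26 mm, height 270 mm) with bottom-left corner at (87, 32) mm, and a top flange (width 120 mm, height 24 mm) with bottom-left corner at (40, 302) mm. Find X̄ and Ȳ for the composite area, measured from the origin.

bottom flange: A = 200 × 32 = 6400.00, centroid at (100.00, 16.00).
web: A = 26 × 270 = 7020.00, centroid at (100.00, 167.00).
top flange: A = 120 × 24 = 2880.00, centroid at (100.00, 314.00).
ΣA = 16300.00 mm²
ΣAX̄ = (6400.00)(100.00) + (7020.00)(100.00) + (2880.00)(100.00) = 1630000.00 mm³
ΣAȲ = (6400.00)(16.00) + (7020.00)(167.00) + (2880.00)(314.00) = 2179060.00 mm³
X̄ = 1630000.00 / 16300.00 = 100.00 mm
Ȳ = 2179060.00 / 16300.00 = 133.68 mm

X̄ = 100.00 mm, Ȳ = 133.68 mm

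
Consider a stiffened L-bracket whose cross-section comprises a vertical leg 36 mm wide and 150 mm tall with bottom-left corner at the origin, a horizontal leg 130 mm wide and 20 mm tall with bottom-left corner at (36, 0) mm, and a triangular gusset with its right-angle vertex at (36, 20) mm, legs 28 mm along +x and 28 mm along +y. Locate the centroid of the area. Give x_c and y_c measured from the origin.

x_c = 44.99 mm, y_c = 52.73 mm

Part | A | x̄ᵢ | ȳᵢ | A·x̄ᵢ | A·ȳᵢ
vertical leg | 5400.00 | 18.00 | 75.00 | 97200.00 | 405000.00
horizontal leg | 2600.00 | 101.00 | 10.00 | 262600.00 | 26000.00
gusset | 392.00 | 45.33 | 29.33 | 17770.67 | 11498.67
Σ | 8392.00 |  |  | 377570.67 | 442498.67
x_c = 377570.67 / 8392.00 = 44.99 mm
y_c = 442498.67 / 8392.00 = 52.73 mm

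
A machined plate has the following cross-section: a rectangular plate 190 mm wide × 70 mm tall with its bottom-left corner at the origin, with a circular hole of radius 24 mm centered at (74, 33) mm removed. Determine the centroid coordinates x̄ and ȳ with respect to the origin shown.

x̄ = 98.31 mm, ȳ = 35.31 mm

plate: A = 190 × 70 = 13300.00, centroid at (95.00, 35.00).
hole: A = −π·24² = -1809.56, centroid at (74.00, 33.00).
ΣA = 11490.44 mm²
ΣAx̄ = (13300.00)(95.00) + (-1809.56)(74.00) = 1129592.75 mm³
ΣAȳ = (13300.00)(35.00) + (-1809.56)(33.00) = 405784.61 mm³
x̄ = 1129592.75 / 11490.44 = 98.31 mm
ȳ = 405784.61 / 11490.44 = 35.31 mm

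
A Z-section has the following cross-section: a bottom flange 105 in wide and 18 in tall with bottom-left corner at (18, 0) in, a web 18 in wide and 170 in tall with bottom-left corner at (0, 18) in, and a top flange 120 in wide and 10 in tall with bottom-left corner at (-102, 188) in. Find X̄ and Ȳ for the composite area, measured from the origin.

X̄ = 17.95 in, Ȳ = 91.67 in

bottom flange: A = 105 × 18 = 1890.00, centroid at (70.50, 9.00).
web: A = 18 × 170 = 3060.00, centroid at (9.00, 103.00).
top flange: A = 120 × 10 = 1200.00, centroid at (-42.00, 193.00).
ΣA = 6150.00 in², ΣAX̄ = 110385.00 in³, ΣAȲ = 563790.00 in³.
X̄ = 110385.00/6150.00 = 17.95 in; Ȳ = 563790.00/6150.00 = 91.67 in.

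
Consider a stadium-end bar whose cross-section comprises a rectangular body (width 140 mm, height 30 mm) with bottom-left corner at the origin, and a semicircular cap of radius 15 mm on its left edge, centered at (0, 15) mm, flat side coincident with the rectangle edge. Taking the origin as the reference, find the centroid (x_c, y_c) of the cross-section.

Part | A | x̄ᵢ | ȳᵢ | A·x̄ᵢ | A·ȳᵢ
rectangular body | 4200.00 | 70.00 | 15.00 | 294000.00 | 63000.00
semicircular end | 353.43 | -6.37 | 15.00 | -2250.00 | 5301.44
Σ | 4553.43 |  |  | 291750.00 | 68301.44
x_c = 291750.00 / 4553.43 = 64.07 mm
y_c = 68301.44 / 4553.43 = 15.00 mm

x_c = 64.07 mm, y_c = 15.00 mm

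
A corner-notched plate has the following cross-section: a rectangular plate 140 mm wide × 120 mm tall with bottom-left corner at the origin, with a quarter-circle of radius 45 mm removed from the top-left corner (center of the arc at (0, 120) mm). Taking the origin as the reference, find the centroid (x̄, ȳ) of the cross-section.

x̄ = 75.32 mm, ȳ = 55.72 mm

Part | A | x̄ᵢ | ȳᵢ | A·x̄ᵢ | A·ȳᵢ
plate | 16800.00 | 70.00 | 60.00 | 1176000.00 | 1008000.00
removed quarter-circle | -1590.43 | 19.10 | 100.90 | -30375.00 | -160476.75
Σ | 15209.57 |  |  | 1145625.00 | 847523.25
x̄ = 1145625.00 / 15209.57 = 75.32 mm
ȳ = 847523.25 / 15209.57 = 55.72 mm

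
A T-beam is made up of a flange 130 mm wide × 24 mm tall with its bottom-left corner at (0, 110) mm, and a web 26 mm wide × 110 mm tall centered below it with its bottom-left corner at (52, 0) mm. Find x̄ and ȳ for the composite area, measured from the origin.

web: A = 26 × 110 = 2860.00, centroid at (65.00, 55.00).
flange: A = 130 × 24 = 3120.00, centroid at (65.00, 122.00).
ΣA = 5980.00 mm², ΣAx̄ = 388700.00 mm³, ΣAȳ = 537940.00 mm³.
x̄ = 388700.00/5980.00 = 65.00 mm; ȳ = 537940.00/5980.00 = 89.96 mm.

x̄ = 65.00 mm, ȳ = 89.96 mm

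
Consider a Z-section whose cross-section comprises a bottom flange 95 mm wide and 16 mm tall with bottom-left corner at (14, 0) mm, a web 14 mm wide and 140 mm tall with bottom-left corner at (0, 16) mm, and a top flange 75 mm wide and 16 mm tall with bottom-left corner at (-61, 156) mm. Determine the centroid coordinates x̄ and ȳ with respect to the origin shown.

bottom flange: A = 95 × 16 = 1520.00, centroid at (61.50, 8.00).
web: A = 14 × 140 = 1960.00, centroid at (7.00, 86.00).
top flange: A = 75 × 16 = 1200.00, centroid at (-23.50, 164.00).
ΣA = 4680.00 mm², ΣAx̄ = 79000.00 mm³, ΣAȳ = 377520.00 mm³.
x̄ = 79000.00/4680.00 = 16.88 mm; ȳ = 377520.00/4680.00 = 80.67 mm.

x̄ = 16.88 mm, ȳ = 80.67 mm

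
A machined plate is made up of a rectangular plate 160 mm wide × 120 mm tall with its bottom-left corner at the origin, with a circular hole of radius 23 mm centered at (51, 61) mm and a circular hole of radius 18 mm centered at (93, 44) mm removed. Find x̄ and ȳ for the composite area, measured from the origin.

x̄ = 82.12 mm, ȳ = 60.89 mm

Part | A | x̄ᵢ | ȳᵢ | A·x̄ᵢ | A·ȳᵢ
plate | 19200.00 | 80.00 | 60.00 | 1536000.00 | 1152000.00
hole 1 | -1661.90 | 51.00 | 61.00 | -84757.03 | -101376.05
hole 2 | -1017.88 | 93.00 | 44.00 | -94662.47 | -44786.54
Σ | 16520.22 |  |  | 1356580.50 | 1005837.40
x̄ = 1356580.50 / 16520.22 = 82.12 mm
ȳ = 1005837.40 / 16520.22 = 60.89 mm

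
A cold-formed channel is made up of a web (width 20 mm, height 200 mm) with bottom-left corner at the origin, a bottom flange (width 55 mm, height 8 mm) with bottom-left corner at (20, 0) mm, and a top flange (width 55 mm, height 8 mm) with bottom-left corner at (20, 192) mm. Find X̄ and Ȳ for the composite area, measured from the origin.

X̄ = 16.76 mm, Ȳ = 100.00 mm

web: A = 20 × 200 = 4000.00, centroid at (10.00, 100.00).
bottom flange: A = 55 × 8 = 440.00, centroid at (47.50, 4.00).
top flange: A = 55 × 8 = 440.00, centroid at (47.50, 196.00).
ΣA = 4880.00 mm²
ΣAX̄ = (4000.00)(10.00) + (440.00)(47.50) + (440.00)(47.50) = 81800.00 mm³
ΣAȲ = (4000.00)(100.00) + (440.00)(4.00) + (440.00)(196.00) = 488000.00 mm³
X̄ = 81800.00 / 4880.00 = 16.76 mm
Ȳ = 488000.00 / 4880.00 = 100.00 mm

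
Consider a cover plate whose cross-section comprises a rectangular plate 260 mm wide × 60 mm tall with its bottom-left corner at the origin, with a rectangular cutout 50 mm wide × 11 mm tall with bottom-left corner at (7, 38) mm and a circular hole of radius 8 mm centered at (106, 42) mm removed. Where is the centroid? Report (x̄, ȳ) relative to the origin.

plate: A = 260 × 60 = 15600.00, centroid at (130.00, 30.00).
hole 1: A = −(50 × 11) = -550.00, centroid at (32.00, 43.50).
hole 2: A = −π·8² = -201.06, centroid at (106.00, 42.00).
ΣA = 14848.94 mm²
ΣAx̄ = (15600.00)(130.00) + (-550.00)(32.00) + (-201.06)(106.00) = 1989087.44 mm³
ΣAȳ = (15600.00)(30.00) + (-550.00)(43.50) + (-201.06)(42.00) = 435630.40 mm³
x̄ = 1989087.44 / 14848.94 = 133.95 mm
ȳ = 435630.40 / 14848.94 = 29.34 mm

x̄ = 133.95 mm, ȳ = 29.34 mm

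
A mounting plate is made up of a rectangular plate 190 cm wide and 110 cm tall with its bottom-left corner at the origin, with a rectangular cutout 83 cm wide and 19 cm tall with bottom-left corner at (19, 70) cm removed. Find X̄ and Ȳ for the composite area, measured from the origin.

plate: A = 190 × 110 = 20900.00, centroid at (95.00, 55.00).
hole: A = −(83 × 19) = -1577.00, centroid at (60.50, 79.50).
ΣA = 19323.00 cm², ΣAX̄ = 1890091.50 cm³, ΣAȲ = 1024128.50 cm³.
X̄ = 1890091.50/19323.00 = 97.82 cm; Ȳ = 1024128.50/19323.00 = 53.00 cm.

X̄ = 97.82 cm, Ȳ = 53.00 cm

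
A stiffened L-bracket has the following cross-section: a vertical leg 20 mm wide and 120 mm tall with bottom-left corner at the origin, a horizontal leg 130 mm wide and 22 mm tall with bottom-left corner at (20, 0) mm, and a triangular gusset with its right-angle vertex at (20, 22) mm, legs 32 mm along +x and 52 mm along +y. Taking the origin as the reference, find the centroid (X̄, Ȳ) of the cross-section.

X̄ = 48.03 mm, Ȳ = 34.17 mm

vertical leg: A = 20 × 120 = 2400.00, centroid at (10.00, 60.00).
horizontal leg: A = 130 × 22 = 2860.00, centroid at (85.00, 11.00).
gusset: A = ½·32·52 = 832.00, centroid at (30.67, 39.33).
ΣA = 6092.00 mm²
ΣAX̄ = (2400.00)(10.00) + (2860.00)(85.00) + (832.00)(30.67) = 292614.67 mm³
ΣAȲ = (2400.00)(60.00) + (2860.00)(11.00) + (832.00)(39.33) = 208185.33 mm³
X̄ = 292614.67 / 6092.00 = 48.03 mm
Ȳ = 208185.33 / 6092.00 = 34.17 mm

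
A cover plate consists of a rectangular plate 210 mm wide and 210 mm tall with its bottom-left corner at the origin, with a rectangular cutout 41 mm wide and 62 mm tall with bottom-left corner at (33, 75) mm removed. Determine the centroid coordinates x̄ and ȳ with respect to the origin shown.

Part | A | x̄ᵢ | ȳᵢ | A·x̄ᵢ | A·ȳᵢ
plate | 44100.00 | 105.00 | 105.00 | 4630500.00 | 4630500.00
hole | -2542.00 | 53.50 | 106.00 | -135997.00 | -269452.00
Σ | 41558.00 |  |  | 4494503.00 | 4361048.00
x̄ = 4494503.00 / 41558.00 = 108.15 mm
ȳ = 4361048.00 / 41558.00 = 104.94 mm

x̄ = 108.15 mm, ȳ = 104.94 mm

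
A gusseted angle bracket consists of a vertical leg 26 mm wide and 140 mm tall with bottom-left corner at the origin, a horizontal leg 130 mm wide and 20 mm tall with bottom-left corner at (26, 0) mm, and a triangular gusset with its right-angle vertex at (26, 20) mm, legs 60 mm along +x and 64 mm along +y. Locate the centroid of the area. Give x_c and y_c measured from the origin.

x_c = 45.62 mm, y_c = 44.14 mm

vertical leg: A = 26 × 140 = 3640.00, centroid at (13.00, 70.00).
horizontal leg: A = 130 × 20 = 2600.00, centroid at (91.00, 10.00).
gusset: A = ½·60·64 = 1920.00, centroid at (46.00, 41.33).
ΣA = 8160.00 mm²
ΣAx_c = (3640.00)(13.00) + (2600.00)(91.00) + (1920.00)(46.00) = 372240.00 mm³
ΣAy_c = (3640.00)(70.00) + (2600.00)(10.00) + (1920.00)(41.33) = 360160.00 mm³
x_c = 372240.00 / 8160.00 = 45.62 mm
y_c = 360160.00 / 8160.00 = 44.14 mm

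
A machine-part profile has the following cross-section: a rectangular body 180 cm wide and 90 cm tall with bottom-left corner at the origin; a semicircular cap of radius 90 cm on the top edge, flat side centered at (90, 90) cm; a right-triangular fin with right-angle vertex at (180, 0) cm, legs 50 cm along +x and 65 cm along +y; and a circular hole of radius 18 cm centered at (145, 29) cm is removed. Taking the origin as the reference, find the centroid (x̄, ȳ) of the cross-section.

x̄ = 93.97 cm, ȳ = 80.11 cm

rectangular body: A = 180 × 90 = 16200.00, centroid at (90.00, 45.00).
semicircular top: A = ½π·90² = 12723.45, centroid at (90.00, 128.20).
triangular fin: A = ½·50·65 = 1625.00, centroid at (196.67, 21.67).
hole: A = −π·18² = -1017.88, centroid at (145.00, 29.00).
ΣA = 29530.57 cm²
ΣAx̄ = (16200.00)(90.00) + (12723.45)(90.00) + (1625.00)(196.67) + (-1017.88)(145.00) = 2775101.83 cm³
ΣAȳ = (16200.00)(45.00) + (12723.45)(128.20) + (1625.00)(21.67) + (-1017.88)(29.00) = 2365800.45 cm³
x̄ = 2775101.83 / 29530.57 = 93.97 cm
ȳ = 2365800.45 / 29530.57 = 80.11 cm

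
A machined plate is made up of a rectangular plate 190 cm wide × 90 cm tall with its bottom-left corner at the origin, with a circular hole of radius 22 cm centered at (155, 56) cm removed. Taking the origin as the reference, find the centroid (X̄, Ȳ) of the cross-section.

X̄ = 89.14 cm, Ȳ = 43.93 cm

plate: A = 190 × 90 = 17100.00, centroid at (95.00, 45.00).
hole: A = −π·22² = -1520.53, centroid at (155.00, 56.00).
ΣA = 15579.47 cm²
ΣAX̄ = (17100.00)(95.00) + (-1520.53)(155.00) = 1388817.72 cm³
ΣAȲ = (17100.00)(45.00) + (-1520.53)(56.00) = 684350.27 cm³
X̄ = 1388817.72 / 15579.47 = 89.14 cm
Ȳ = 684350.27 / 15579.47 = 43.93 cm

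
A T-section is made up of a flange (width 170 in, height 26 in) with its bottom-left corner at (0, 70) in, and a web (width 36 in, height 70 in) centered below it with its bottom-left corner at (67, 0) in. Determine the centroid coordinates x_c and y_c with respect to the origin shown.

Part | A | x̄ᵢ | ȳᵢ | A·x̄ᵢ | A·ȳᵢ
web | 2520.00 | 85.00 | 35.00 | 214200.00 | 88200.00
flange | 4420.00 | 85.00 | 83.00 | 375700.00 | 366860.00
Σ | 6940.00 |  |  | 589900.00 | 455060.00
x_c = 589900.00 / 6940.00 = 85.00 in
y_c = 455060.00 / 6940.00 = 65.57 in

x_c = 85.00 in, y_c = 65.57 in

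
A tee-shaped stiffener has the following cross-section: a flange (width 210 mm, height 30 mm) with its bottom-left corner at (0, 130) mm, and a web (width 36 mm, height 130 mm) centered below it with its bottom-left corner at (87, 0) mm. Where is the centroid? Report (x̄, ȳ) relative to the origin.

Part | A | x̄ᵢ | ȳᵢ | A·x̄ᵢ | A·ȳᵢ
web | 4680.00 | 105.00 | 65.00 | 491400.00 | 304200.00
flange | 6300.00 | 105.00 | 145.00 | 661500.00 | 913500.00
Σ | 10980.00 |  |  | 1152900.00 | 1217700.00
x̄ = 1152900.00 / 10980.00 = 105.00 mm
ȳ = 1217700.00 / 10980.00 = 110.90 mm

x̄ = 105.00 mm, ȳ = 110.90 mm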